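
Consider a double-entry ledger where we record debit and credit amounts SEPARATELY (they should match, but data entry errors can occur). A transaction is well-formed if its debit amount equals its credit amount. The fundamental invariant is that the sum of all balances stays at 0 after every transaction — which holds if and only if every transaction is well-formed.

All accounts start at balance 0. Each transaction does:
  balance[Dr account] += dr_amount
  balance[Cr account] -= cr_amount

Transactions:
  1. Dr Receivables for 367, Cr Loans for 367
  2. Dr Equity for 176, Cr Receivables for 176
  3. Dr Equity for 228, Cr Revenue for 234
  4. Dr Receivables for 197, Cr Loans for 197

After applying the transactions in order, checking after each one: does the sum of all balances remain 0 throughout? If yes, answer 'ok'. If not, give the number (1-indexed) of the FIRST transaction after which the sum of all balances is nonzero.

Answer: 3

Derivation:
After txn 1: dr=367 cr=367 sum_balances=0
After txn 2: dr=176 cr=176 sum_balances=0
After txn 3: dr=228 cr=234 sum_balances=-6
After txn 4: dr=197 cr=197 sum_balances=-6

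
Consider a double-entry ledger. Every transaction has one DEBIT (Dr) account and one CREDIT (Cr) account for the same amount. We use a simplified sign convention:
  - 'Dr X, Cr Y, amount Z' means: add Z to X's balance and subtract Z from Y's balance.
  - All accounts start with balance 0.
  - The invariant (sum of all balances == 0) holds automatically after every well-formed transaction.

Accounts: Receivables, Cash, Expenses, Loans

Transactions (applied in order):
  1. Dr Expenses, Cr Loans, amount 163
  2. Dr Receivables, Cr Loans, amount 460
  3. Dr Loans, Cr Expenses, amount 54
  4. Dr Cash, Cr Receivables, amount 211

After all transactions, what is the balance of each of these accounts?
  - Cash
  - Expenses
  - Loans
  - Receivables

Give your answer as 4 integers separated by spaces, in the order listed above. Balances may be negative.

Answer: 211 109 -569 249

Derivation:
After txn 1 (Dr Expenses, Cr Loans, amount 163): Expenses=163 Loans=-163
After txn 2 (Dr Receivables, Cr Loans, amount 460): Expenses=163 Loans=-623 Receivables=460
After txn 3 (Dr Loans, Cr Expenses, amount 54): Expenses=109 Loans=-569 Receivables=460
After txn 4 (Dr Cash, Cr Receivables, amount 211): Cash=211 Expenses=109 Loans=-569 Receivables=249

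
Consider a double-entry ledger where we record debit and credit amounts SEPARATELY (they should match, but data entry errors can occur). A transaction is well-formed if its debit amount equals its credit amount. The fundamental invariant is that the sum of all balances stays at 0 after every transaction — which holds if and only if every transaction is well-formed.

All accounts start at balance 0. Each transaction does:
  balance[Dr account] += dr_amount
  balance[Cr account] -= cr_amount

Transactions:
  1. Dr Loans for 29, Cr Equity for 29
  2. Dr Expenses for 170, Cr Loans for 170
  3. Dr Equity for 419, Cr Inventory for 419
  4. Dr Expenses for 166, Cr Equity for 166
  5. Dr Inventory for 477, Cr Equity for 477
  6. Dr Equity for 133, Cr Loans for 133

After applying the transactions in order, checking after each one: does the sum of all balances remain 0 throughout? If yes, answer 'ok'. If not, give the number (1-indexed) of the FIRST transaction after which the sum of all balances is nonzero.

After txn 1: dr=29 cr=29 sum_balances=0
After txn 2: dr=170 cr=170 sum_balances=0
After txn 3: dr=419 cr=419 sum_balances=0
After txn 4: dr=166 cr=166 sum_balances=0
After txn 5: dr=477 cr=477 sum_balances=0
After txn 6: dr=133 cr=133 sum_balances=0

Answer: ok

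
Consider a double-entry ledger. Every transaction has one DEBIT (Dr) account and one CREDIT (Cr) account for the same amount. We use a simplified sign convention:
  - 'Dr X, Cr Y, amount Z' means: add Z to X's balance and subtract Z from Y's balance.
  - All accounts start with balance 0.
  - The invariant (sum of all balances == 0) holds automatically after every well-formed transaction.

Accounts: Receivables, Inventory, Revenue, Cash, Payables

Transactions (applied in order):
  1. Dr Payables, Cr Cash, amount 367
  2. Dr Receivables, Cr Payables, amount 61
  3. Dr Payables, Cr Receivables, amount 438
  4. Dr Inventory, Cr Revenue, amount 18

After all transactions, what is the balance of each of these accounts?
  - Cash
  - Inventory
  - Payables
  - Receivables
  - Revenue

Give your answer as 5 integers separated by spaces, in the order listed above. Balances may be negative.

Answer: -367 18 744 -377 -18

Derivation:
After txn 1 (Dr Payables, Cr Cash, amount 367): Cash=-367 Payables=367
After txn 2 (Dr Receivables, Cr Payables, amount 61): Cash=-367 Payables=306 Receivables=61
After txn 3 (Dr Payables, Cr Receivables, amount 438): Cash=-367 Payables=744 Receivables=-377
After txn 4 (Dr Inventory, Cr Revenue, amount 18): Cash=-367 Inventory=18 Payables=744 Receivables=-377 Revenue=-18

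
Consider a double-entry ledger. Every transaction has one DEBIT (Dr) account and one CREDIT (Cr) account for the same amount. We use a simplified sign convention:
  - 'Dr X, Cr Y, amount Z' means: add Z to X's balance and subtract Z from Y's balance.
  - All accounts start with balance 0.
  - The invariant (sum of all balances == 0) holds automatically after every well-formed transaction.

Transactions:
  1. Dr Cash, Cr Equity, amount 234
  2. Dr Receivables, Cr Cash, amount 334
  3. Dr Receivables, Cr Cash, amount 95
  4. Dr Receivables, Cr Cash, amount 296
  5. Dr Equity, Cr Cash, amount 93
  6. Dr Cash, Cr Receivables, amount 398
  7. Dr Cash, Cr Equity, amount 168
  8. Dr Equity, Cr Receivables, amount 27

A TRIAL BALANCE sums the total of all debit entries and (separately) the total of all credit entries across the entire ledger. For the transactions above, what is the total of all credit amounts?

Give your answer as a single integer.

Txn 1: credit+=234
Txn 2: credit+=334
Txn 3: credit+=95
Txn 4: credit+=296
Txn 5: credit+=93
Txn 6: credit+=398
Txn 7: credit+=168
Txn 8: credit+=27
Total credits = 1645

Answer: 1645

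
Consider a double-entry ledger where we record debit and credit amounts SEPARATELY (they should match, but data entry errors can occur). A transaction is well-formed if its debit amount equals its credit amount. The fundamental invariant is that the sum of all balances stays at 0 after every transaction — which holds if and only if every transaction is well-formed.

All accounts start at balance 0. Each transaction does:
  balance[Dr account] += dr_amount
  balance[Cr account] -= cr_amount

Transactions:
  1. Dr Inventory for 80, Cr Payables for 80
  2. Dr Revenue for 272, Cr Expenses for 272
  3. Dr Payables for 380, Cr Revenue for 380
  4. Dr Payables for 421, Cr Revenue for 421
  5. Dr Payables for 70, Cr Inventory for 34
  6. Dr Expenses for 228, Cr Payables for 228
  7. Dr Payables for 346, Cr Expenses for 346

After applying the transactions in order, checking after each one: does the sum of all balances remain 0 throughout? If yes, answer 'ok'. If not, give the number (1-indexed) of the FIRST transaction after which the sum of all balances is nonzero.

Answer: 5

Derivation:
After txn 1: dr=80 cr=80 sum_balances=0
After txn 2: dr=272 cr=272 sum_balances=0
After txn 3: dr=380 cr=380 sum_balances=0
After txn 4: dr=421 cr=421 sum_balances=0
After txn 5: dr=70 cr=34 sum_balances=36
After txn 6: dr=228 cr=228 sum_balances=36
After txn 7: dr=346 cr=346 sum_balances=36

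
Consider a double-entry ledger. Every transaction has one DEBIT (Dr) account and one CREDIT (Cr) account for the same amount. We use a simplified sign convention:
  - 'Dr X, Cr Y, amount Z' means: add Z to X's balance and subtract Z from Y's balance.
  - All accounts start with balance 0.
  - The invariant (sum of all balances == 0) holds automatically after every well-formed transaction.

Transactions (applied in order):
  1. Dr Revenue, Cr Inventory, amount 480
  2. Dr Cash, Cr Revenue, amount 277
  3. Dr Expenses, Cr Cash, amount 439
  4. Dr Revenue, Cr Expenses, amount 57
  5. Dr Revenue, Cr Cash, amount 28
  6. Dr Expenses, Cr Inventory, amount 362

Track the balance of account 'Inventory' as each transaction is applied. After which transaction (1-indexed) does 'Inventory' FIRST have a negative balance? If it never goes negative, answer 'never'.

Answer: 1

Derivation:
After txn 1: Inventory=-480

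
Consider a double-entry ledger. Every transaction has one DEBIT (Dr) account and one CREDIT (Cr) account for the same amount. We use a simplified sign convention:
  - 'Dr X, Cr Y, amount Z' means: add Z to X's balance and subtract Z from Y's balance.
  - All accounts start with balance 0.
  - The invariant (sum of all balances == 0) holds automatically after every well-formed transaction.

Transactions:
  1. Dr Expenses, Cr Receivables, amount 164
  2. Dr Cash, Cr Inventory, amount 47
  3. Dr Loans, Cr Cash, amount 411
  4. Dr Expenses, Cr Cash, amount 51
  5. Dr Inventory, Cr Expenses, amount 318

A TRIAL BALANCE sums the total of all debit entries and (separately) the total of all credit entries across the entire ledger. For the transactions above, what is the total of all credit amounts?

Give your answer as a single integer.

Txn 1: credit+=164
Txn 2: credit+=47
Txn 3: credit+=411
Txn 4: credit+=51
Txn 5: credit+=318
Total credits = 991

Answer: 991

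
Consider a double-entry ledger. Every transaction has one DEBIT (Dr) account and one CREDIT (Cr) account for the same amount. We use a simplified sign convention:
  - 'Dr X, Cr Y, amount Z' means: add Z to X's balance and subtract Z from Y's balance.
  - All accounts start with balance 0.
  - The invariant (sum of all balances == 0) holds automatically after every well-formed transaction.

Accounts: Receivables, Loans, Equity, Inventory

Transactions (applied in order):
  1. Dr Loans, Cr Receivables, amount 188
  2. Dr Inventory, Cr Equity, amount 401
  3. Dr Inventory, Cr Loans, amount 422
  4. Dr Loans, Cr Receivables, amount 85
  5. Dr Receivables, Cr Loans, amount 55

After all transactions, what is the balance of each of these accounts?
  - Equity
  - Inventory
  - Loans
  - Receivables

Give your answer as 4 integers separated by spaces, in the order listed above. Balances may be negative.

Answer: -401 823 -204 -218

Derivation:
After txn 1 (Dr Loans, Cr Receivables, amount 188): Loans=188 Receivables=-188
After txn 2 (Dr Inventory, Cr Equity, amount 401): Equity=-401 Inventory=401 Loans=188 Receivables=-188
After txn 3 (Dr Inventory, Cr Loans, amount 422): Equity=-401 Inventory=823 Loans=-234 Receivables=-188
After txn 4 (Dr Loans, Cr Receivables, amount 85): Equity=-401 Inventory=823 Loans=-149 Receivables=-273
After txn 5 (Dr Receivables, Cr Loans, amount 55): Equity=-401 Inventory=823 Loans=-204 Receivables=-218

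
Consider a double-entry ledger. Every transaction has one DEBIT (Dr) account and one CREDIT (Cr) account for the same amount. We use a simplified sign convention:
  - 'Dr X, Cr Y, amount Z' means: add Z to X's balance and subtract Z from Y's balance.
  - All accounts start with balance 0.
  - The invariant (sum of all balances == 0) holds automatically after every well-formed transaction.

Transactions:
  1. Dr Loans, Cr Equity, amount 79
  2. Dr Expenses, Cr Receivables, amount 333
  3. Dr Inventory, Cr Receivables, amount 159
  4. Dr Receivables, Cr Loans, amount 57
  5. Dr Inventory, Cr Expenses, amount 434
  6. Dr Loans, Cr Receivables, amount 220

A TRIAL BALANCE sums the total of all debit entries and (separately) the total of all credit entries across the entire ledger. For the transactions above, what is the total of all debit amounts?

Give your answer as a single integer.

Answer: 1282

Derivation:
Txn 1: debit+=79
Txn 2: debit+=333
Txn 3: debit+=159
Txn 4: debit+=57
Txn 5: debit+=434
Txn 6: debit+=220
Total debits = 1282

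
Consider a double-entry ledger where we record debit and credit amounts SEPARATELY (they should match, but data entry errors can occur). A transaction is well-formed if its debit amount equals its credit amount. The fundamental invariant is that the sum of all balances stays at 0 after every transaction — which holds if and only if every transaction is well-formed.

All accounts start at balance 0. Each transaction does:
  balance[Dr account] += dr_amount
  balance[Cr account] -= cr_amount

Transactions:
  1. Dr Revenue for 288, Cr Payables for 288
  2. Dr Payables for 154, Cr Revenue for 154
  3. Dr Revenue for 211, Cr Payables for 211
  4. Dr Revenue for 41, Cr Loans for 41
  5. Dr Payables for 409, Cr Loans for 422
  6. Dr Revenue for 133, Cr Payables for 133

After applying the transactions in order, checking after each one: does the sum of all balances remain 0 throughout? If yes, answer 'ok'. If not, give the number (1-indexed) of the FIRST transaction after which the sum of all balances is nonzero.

Answer: 5

Derivation:
After txn 1: dr=288 cr=288 sum_balances=0
After txn 2: dr=154 cr=154 sum_balances=0
After txn 3: dr=211 cr=211 sum_balances=0
After txn 4: dr=41 cr=41 sum_balances=0
After txn 5: dr=409 cr=422 sum_balances=-13
After txn 6: dr=133 cr=133 sum_balances=-13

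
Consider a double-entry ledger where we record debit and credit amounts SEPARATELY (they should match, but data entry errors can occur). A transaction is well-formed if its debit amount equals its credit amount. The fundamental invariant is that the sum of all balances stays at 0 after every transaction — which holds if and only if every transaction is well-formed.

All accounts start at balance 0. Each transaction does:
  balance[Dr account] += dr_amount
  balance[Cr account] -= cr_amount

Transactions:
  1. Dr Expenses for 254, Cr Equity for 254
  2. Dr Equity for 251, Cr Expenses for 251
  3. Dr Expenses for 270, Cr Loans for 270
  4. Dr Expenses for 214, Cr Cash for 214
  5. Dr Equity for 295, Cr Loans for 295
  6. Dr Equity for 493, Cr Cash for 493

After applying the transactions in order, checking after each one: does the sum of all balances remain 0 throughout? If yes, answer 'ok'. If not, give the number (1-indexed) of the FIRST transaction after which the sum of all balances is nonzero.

Answer: ok

Derivation:
After txn 1: dr=254 cr=254 sum_balances=0
After txn 2: dr=251 cr=251 sum_balances=0
After txn 3: dr=270 cr=270 sum_balances=0
After txn 4: dr=214 cr=214 sum_balances=0
After txn 5: dr=295 cr=295 sum_balances=0
After txn 6: dr=493 cr=493 sum_balances=0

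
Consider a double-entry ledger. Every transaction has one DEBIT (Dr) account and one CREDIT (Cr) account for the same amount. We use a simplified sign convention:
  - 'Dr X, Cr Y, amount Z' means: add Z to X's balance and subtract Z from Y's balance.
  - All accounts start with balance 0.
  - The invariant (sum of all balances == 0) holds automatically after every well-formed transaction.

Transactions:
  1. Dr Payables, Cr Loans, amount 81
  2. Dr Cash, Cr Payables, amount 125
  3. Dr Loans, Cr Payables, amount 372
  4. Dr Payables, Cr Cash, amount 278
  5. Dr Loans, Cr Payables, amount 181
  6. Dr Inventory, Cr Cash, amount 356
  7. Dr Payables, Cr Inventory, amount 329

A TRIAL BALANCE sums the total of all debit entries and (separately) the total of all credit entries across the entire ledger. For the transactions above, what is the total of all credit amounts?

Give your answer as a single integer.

Txn 1: credit+=81
Txn 2: credit+=125
Txn 3: credit+=372
Txn 4: credit+=278
Txn 5: credit+=181
Txn 6: credit+=356
Txn 7: credit+=329
Total credits = 1722

Answer: 1722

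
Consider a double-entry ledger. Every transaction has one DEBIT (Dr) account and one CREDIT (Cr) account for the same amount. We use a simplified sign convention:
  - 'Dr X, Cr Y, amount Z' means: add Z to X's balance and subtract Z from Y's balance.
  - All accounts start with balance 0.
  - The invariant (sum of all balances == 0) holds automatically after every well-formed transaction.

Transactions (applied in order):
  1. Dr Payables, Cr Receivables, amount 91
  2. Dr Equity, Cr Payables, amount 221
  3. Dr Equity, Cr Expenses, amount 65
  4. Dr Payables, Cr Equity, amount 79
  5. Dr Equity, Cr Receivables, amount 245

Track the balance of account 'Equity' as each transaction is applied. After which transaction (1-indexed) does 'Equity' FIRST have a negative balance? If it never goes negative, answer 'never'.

Answer: never

Derivation:
After txn 1: Equity=0
After txn 2: Equity=221
After txn 3: Equity=286
After txn 4: Equity=207
After txn 5: Equity=452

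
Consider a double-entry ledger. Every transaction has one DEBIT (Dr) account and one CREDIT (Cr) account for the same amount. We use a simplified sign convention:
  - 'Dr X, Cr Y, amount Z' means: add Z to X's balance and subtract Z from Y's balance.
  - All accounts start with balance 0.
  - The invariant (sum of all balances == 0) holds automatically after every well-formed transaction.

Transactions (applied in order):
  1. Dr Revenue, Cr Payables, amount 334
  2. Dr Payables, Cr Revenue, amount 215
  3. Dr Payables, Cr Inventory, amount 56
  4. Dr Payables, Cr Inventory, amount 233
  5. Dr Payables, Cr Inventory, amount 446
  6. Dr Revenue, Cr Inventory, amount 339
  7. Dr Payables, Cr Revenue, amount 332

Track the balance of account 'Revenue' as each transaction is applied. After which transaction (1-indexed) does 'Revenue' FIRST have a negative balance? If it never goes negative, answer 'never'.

Answer: never

Derivation:
After txn 1: Revenue=334
After txn 2: Revenue=119
After txn 3: Revenue=119
After txn 4: Revenue=119
After txn 5: Revenue=119
After txn 6: Revenue=458
After txn 7: Revenue=126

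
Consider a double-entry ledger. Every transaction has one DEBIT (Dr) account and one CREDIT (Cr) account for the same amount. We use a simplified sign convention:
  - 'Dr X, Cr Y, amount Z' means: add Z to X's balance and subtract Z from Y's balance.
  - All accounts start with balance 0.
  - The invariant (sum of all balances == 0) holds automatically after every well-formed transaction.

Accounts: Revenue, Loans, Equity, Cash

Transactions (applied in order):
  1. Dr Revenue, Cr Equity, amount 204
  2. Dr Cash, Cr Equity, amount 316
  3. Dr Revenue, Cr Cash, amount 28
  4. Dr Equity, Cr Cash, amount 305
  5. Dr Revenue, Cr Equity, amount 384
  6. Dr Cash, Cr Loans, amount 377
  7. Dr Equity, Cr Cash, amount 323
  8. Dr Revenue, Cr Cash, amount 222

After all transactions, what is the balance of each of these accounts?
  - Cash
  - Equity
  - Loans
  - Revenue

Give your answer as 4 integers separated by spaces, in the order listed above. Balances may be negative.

Answer: -185 -276 -377 838

Derivation:
After txn 1 (Dr Revenue, Cr Equity, amount 204): Equity=-204 Revenue=204
After txn 2 (Dr Cash, Cr Equity, amount 316): Cash=316 Equity=-520 Revenue=204
After txn 3 (Dr Revenue, Cr Cash, amount 28): Cash=288 Equity=-520 Revenue=232
After txn 4 (Dr Equity, Cr Cash, amount 305): Cash=-17 Equity=-215 Revenue=232
After txn 5 (Dr Revenue, Cr Equity, amount 384): Cash=-17 Equity=-599 Revenue=616
After txn 6 (Dr Cash, Cr Loans, amount 377): Cash=360 Equity=-599 Loans=-377 Revenue=616
After txn 7 (Dr Equity, Cr Cash, amount 323): Cash=37 Equity=-276 Loans=-377 Revenue=616
After txn 8 (Dr Revenue, Cr Cash, amount 222): Cash=-185 Equity=-276 Loans=-377 Revenue=838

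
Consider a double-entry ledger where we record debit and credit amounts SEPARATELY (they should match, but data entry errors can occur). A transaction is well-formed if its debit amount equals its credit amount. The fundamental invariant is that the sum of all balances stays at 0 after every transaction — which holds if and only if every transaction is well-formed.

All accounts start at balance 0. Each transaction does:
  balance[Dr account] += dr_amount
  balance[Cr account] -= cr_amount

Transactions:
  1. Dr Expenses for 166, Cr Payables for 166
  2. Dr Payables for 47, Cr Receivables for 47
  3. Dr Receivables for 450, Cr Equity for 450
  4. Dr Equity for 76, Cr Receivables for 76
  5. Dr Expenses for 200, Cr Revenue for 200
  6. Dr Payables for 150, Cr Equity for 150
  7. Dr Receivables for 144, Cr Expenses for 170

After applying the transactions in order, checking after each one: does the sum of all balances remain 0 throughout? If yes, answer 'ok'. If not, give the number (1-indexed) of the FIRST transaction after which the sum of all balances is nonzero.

After txn 1: dr=166 cr=166 sum_balances=0
After txn 2: dr=47 cr=47 sum_balances=0
After txn 3: dr=450 cr=450 sum_balances=0
After txn 4: dr=76 cr=76 sum_balances=0
After txn 5: dr=200 cr=200 sum_balances=0
After txn 6: dr=150 cr=150 sum_balances=0
After txn 7: dr=144 cr=170 sum_balances=-26

Answer: 7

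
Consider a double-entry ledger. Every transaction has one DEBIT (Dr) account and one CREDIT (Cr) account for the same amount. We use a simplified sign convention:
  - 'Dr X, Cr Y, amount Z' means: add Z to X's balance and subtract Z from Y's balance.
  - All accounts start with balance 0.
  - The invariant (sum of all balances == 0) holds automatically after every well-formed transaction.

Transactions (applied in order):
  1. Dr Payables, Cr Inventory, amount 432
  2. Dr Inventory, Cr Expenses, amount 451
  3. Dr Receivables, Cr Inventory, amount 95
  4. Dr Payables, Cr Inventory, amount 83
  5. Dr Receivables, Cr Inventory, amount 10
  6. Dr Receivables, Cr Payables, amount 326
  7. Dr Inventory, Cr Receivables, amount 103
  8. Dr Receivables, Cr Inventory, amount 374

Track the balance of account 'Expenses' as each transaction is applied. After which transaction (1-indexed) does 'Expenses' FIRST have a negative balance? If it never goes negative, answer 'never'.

After txn 1: Expenses=0
After txn 2: Expenses=-451

Answer: 2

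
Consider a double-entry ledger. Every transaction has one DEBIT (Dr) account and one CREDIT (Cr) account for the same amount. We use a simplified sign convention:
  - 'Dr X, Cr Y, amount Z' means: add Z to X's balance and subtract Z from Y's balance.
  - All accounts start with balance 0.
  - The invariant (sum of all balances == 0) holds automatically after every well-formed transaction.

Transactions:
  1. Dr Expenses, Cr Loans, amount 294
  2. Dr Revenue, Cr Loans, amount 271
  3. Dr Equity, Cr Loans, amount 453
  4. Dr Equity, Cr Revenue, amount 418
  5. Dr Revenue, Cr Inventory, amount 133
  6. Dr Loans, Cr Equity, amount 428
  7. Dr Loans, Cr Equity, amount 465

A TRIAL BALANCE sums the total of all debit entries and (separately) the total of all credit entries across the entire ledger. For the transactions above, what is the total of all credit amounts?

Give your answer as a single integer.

Txn 1: credit+=294
Txn 2: credit+=271
Txn 3: credit+=453
Txn 4: credit+=418
Txn 5: credit+=133
Txn 6: credit+=428
Txn 7: credit+=465
Total credits = 2462

Answer: 2462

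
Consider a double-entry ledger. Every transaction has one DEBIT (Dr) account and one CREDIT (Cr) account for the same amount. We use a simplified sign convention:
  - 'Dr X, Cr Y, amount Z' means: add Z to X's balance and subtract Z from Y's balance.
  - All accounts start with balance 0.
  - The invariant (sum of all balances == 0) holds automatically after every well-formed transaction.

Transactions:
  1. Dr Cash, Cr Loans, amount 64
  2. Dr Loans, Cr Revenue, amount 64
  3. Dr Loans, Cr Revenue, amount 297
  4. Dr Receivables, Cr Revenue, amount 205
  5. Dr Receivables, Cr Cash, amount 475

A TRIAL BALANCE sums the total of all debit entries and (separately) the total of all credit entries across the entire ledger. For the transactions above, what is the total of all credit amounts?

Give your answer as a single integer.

Txn 1: credit+=64
Txn 2: credit+=64
Txn 3: credit+=297
Txn 4: credit+=205
Txn 5: credit+=475
Total credits = 1105

Answer: 1105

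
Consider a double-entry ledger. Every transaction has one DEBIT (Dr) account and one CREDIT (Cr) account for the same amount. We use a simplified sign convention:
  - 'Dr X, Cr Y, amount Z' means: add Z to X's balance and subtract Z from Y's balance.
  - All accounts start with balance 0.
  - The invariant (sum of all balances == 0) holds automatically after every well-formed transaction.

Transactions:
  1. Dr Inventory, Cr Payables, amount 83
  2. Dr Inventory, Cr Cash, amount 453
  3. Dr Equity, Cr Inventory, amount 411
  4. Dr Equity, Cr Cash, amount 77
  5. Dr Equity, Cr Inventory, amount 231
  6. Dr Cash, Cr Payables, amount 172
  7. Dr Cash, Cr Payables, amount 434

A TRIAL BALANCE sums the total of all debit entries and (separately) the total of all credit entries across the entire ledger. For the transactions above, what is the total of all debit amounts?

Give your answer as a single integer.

Answer: 1861

Derivation:
Txn 1: debit+=83
Txn 2: debit+=453
Txn 3: debit+=411
Txn 4: debit+=77
Txn 5: debit+=231
Txn 6: debit+=172
Txn 7: debit+=434
Total debits = 1861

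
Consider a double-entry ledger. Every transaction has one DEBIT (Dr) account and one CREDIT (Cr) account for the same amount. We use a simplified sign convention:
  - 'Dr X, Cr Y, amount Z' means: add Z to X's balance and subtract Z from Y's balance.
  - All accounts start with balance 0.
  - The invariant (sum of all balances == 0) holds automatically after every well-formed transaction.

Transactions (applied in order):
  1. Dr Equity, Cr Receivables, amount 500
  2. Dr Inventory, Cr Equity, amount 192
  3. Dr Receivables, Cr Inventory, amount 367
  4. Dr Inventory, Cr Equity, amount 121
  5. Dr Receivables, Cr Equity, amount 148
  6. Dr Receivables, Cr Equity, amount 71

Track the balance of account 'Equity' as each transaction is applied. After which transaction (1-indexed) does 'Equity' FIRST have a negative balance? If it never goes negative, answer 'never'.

Answer: 6

Derivation:
After txn 1: Equity=500
After txn 2: Equity=308
After txn 3: Equity=308
After txn 4: Equity=187
After txn 5: Equity=39
After txn 6: Equity=-32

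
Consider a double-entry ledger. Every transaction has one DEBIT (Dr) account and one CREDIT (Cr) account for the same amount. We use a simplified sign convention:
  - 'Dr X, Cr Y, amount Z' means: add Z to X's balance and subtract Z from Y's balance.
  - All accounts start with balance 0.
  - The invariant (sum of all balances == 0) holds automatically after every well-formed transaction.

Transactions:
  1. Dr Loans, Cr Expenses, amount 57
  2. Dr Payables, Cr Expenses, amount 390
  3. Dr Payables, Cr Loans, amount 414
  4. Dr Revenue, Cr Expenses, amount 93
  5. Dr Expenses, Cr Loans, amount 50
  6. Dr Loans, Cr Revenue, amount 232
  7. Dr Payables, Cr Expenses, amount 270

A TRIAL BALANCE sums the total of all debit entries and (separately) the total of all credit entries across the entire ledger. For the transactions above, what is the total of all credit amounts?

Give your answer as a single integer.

Txn 1: credit+=57
Txn 2: credit+=390
Txn 3: credit+=414
Txn 4: credit+=93
Txn 5: credit+=50
Txn 6: credit+=232
Txn 7: credit+=270
Total credits = 1506

Answer: 1506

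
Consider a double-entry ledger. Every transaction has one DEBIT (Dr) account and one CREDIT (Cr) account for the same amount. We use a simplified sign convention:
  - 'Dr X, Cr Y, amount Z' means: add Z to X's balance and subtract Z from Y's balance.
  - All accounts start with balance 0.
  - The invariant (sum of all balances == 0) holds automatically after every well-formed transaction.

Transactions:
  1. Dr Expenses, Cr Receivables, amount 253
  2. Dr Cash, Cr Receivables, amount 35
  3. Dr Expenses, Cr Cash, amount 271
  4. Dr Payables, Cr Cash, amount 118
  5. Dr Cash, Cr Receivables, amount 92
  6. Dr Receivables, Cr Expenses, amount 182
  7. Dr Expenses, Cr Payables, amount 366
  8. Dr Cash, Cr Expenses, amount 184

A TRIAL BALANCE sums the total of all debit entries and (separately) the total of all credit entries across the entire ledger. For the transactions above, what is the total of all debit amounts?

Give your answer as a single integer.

Txn 1: debit+=253
Txn 2: debit+=35
Txn 3: debit+=271
Txn 4: debit+=118
Txn 5: debit+=92
Txn 6: debit+=182
Txn 7: debit+=366
Txn 8: debit+=184
Total debits = 1501

Answer: 1501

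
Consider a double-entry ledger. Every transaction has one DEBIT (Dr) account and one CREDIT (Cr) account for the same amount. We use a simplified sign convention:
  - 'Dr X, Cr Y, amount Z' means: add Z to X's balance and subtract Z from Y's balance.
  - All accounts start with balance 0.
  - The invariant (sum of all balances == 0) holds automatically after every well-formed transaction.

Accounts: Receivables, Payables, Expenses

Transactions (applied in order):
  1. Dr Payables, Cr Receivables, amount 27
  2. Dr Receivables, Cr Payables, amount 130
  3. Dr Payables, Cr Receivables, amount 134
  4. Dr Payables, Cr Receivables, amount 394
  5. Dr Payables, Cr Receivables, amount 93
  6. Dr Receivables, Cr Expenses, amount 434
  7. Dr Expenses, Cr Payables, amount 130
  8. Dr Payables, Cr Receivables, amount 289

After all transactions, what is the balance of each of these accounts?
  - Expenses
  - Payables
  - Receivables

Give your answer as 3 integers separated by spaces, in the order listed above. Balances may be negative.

Answer: -304 677 -373

Derivation:
After txn 1 (Dr Payables, Cr Receivables, amount 27): Payables=27 Receivables=-27
After txn 2 (Dr Receivables, Cr Payables, amount 130): Payables=-103 Receivables=103
After txn 3 (Dr Payables, Cr Receivables, amount 134): Payables=31 Receivables=-31
After txn 4 (Dr Payables, Cr Receivables, amount 394): Payables=425 Receivables=-425
After txn 5 (Dr Payables, Cr Receivables, amount 93): Payables=518 Receivables=-518
After txn 6 (Dr Receivables, Cr Expenses, amount 434): Expenses=-434 Payables=518 Receivables=-84
After txn 7 (Dr Expenses, Cr Payables, amount 130): Expenses=-304 Payables=388 Receivables=-84
After txn 8 (Dr Payables, Cr Receivables, amount 289): Expenses=-304 Payables=677 Receivables=-373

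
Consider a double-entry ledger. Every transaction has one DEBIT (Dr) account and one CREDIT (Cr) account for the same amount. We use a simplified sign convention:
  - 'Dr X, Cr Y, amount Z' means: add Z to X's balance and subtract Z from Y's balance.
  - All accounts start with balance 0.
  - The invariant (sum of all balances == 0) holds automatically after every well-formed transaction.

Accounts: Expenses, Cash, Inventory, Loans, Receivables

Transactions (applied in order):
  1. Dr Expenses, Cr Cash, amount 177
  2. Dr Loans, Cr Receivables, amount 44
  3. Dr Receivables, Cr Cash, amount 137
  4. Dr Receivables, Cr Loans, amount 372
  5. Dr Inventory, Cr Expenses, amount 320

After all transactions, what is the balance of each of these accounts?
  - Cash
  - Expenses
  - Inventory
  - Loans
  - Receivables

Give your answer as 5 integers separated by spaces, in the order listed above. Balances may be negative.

Answer: -314 -143 320 -328 465

Derivation:
After txn 1 (Dr Expenses, Cr Cash, amount 177): Cash=-177 Expenses=177
After txn 2 (Dr Loans, Cr Receivables, amount 44): Cash=-177 Expenses=177 Loans=44 Receivables=-44
After txn 3 (Dr Receivables, Cr Cash, amount 137): Cash=-314 Expenses=177 Loans=44 Receivables=93
After txn 4 (Dr Receivables, Cr Loans, amount 372): Cash=-314 Expenses=177 Loans=-328 Receivables=465
After txn 5 (Dr Inventory, Cr Expenses, amount 320): Cash=-314 Expenses=-143 Inventory=320 Loans=-328 Receivables=465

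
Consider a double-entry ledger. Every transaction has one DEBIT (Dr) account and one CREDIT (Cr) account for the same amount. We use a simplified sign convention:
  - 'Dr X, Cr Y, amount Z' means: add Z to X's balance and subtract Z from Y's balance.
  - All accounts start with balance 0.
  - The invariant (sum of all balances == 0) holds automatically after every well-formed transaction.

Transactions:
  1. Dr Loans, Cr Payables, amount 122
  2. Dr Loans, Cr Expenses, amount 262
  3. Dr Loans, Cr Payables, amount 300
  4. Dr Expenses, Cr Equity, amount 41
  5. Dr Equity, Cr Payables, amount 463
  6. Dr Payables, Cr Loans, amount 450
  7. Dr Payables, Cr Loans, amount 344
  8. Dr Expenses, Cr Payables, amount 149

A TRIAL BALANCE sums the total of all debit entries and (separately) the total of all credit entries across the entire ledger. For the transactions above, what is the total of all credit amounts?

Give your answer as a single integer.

Txn 1: credit+=122
Txn 2: credit+=262
Txn 3: credit+=300
Txn 4: credit+=41
Txn 5: credit+=463
Txn 6: credit+=450
Txn 7: credit+=344
Txn 8: credit+=149
Total credits = 2131

Answer: 2131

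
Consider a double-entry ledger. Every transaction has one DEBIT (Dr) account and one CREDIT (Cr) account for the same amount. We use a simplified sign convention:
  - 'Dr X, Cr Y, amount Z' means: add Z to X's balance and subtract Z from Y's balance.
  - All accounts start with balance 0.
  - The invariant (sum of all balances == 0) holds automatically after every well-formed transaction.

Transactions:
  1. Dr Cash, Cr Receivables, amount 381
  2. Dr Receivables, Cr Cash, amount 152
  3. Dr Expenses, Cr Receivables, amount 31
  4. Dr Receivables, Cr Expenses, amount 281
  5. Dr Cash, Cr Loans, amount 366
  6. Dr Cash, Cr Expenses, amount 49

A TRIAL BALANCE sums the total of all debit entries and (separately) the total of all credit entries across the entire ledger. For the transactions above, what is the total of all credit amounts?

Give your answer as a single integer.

Txn 1: credit+=381
Txn 2: credit+=152
Txn 3: credit+=31
Txn 4: credit+=281
Txn 5: credit+=366
Txn 6: credit+=49
Total credits = 1260

Answer: 1260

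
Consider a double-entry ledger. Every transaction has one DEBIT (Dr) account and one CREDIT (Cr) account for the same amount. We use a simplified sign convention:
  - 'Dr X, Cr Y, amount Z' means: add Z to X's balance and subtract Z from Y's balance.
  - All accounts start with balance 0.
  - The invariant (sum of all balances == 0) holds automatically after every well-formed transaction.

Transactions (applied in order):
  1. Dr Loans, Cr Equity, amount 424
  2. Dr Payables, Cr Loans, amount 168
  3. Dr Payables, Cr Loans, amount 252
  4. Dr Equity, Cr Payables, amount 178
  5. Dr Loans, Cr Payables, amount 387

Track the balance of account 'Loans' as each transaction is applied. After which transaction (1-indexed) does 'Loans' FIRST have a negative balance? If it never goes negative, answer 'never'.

Answer: never

Derivation:
After txn 1: Loans=424
After txn 2: Loans=256
After txn 3: Loans=4
After txn 4: Loans=4
After txn 5: Loans=391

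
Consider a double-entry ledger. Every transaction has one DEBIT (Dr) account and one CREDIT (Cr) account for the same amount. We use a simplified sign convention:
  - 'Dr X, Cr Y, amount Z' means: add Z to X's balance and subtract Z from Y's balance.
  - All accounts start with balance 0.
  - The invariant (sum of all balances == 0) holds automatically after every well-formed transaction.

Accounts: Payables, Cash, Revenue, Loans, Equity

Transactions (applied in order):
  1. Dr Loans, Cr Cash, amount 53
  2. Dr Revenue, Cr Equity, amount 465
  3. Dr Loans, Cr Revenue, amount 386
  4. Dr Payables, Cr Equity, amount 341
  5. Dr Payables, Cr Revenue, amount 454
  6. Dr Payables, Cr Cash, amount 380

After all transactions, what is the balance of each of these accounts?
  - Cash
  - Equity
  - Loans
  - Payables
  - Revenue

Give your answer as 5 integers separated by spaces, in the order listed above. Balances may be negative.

Answer: -433 -806 439 1175 -375

Derivation:
After txn 1 (Dr Loans, Cr Cash, amount 53): Cash=-53 Loans=53
After txn 2 (Dr Revenue, Cr Equity, amount 465): Cash=-53 Equity=-465 Loans=53 Revenue=465
After txn 3 (Dr Loans, Cr Revenue, amount 386): Cash=-53 Equity=-465 Loans=439 Revenue=79
After txn 4 (Dr Payables, Cr Equity, amount 341): Cash=-53 Equity=-806 Loans=439 Payables=341 Revenue=79
After txn 5 (Dr Payables, Cr Revenue, amount 454): Cash=-53 Equity=-806 Loans=439 Payables=795 Revenue=-375
After txn 6 (Dr Payables, Cr Cash, amount 380): Cash=-433 Equity=-806 Loans=439 Payables=1175 Revenue=-375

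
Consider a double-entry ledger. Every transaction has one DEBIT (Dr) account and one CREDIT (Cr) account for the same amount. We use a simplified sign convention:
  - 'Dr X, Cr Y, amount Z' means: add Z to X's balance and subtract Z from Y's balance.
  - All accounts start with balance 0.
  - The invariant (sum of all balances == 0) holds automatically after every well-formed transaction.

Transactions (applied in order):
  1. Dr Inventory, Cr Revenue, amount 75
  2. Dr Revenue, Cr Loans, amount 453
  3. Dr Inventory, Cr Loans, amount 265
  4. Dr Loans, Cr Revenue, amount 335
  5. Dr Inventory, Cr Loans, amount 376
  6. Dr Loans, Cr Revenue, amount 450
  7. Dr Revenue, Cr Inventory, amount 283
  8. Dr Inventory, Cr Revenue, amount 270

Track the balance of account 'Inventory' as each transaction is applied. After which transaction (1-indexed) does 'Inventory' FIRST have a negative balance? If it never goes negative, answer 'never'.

Answer: never

Derivation:
After txn 1: Inventory=75
After txn 2: Inventory=75
After txn 3: Inventory=340
After txn 4: Inventory=340
After txn 5: Inventory=716
After txn 6: Inventory=716
After txn 7: Inventory=433
After txn 8: Inventory=703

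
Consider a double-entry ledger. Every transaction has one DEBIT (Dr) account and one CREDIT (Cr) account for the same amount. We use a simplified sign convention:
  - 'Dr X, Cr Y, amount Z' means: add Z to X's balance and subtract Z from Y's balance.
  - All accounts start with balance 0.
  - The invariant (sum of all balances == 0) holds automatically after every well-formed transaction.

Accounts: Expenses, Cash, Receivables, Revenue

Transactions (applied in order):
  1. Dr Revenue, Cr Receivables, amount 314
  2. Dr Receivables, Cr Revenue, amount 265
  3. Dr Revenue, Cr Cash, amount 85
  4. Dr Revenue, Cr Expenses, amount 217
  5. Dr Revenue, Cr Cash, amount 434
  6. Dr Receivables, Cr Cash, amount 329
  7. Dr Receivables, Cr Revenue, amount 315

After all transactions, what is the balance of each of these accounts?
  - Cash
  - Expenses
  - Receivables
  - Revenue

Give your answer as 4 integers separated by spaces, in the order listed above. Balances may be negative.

After txn 1 (Dr Revenue, Cr Receivables, amount 314): Receivables=-314 Revenue=314
After txn 2 (Dr Receivables, Cr Revenue, amount 265): Receivables=-49 Revenue=49
After txn 3 (Dr Revenue, Cr Cash, amount 85): Cash=-85 Receivables=-49 Revenue=134
After txn 4 (Dr Revenue, Cr Expenses, amount 217): Cash=-85 Expenses=-217 Receivables=-49 Revenue=351
After txn 5 (Dr Revenue, Cr Cash, amount 434): Cash=-519 Expenses=-217 Receivables=-49 Revenue=785
After txn 6 (Dr Receivables, Cr Cash, amount 329): Cash=-848 Expenses=-217 Receivables=280 Revenue=785
After txn 7 (Dr Receivables, Cr Revenue, amount 315): Cash=-848 Expenses=-217 Receivables=595 Revenue=470

Answer: -848 -217 595 470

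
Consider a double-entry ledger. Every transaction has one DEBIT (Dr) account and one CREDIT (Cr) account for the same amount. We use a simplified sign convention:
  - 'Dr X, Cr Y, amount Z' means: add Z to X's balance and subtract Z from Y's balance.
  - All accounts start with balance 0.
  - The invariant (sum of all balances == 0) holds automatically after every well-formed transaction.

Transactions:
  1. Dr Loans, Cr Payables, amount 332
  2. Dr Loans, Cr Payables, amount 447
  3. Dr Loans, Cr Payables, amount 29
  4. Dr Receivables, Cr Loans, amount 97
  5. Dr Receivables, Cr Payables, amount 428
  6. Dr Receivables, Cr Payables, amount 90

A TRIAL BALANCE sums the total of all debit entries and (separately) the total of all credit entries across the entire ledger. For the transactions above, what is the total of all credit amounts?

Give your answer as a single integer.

Answer: 1423

Derivation:
Txn 1: credit+=332
Txn 2: credit+=447
Txn 3: credit+=29
Txn 4: credit+=97
Txn 5: credit+=428
Txn 6: credit+=90
Total credits = 1423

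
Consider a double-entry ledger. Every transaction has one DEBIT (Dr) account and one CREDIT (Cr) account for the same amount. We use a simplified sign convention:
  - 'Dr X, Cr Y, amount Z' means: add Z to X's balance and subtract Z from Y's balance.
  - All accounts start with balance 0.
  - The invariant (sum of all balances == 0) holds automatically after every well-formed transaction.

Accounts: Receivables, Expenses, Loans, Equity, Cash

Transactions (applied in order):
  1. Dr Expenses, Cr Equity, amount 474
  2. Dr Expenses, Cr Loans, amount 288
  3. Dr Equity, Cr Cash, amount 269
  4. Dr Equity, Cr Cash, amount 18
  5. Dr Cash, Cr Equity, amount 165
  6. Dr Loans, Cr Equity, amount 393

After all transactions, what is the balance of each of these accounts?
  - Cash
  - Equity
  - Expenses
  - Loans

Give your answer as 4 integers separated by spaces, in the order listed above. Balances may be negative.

Answer: -122 -745 762 105

Derivation:
After txn 1 (Dr Expenses, Cr Equity, amount 474): Equity=-474 Expenses=474
After txn 2 (Dr Expenses, Cr Loans, amount 288): Equity=-474 Expenses=762 Loans=-288
After txn 3 (Dr Equity, Cr Cash, amount 269): Cash=-269 Equity=-205 Expenses=762 Loans=-288
After txn 4 (Dr Equity, Cr Cash, amount 18): Cash=-287 Equity=-187 Expenses=762 Loans=-288
After txn 5 (Dr Cash, Cr Equity, amount 165): Cash=-122 Equity=-352 Expenses=762 Loans=-288
After txn 6 (Dr Loans, Cr Equity, amount 393): Cash=-122 Equity=-745 Expenses=762 Loans=105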